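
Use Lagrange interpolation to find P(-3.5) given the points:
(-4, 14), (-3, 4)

Lagrange interpolation formula:
P(x) = Σ yᵢ × Lᵢ(x)
where Lᵢ(x) = Π_{j≠i} (x - xⱼ)/(xᵢ - xⱼ)

L_0(-3.5) = (-3.5 - (-3))/(-4 - (-3)) = 0.500000
L_1(-3.5) = (-3.5 - (-4))/(-3 - (-4)) = 0.500000

P(-3.5) = 14×L_0(-3.5) + 4×L_1(-3.5)
P(-3.5) = 9.000000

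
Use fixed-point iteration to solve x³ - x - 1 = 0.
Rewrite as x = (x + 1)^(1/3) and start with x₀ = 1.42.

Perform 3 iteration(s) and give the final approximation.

Equation: x³ - x - 1 = 0
Fixed-point form: x = (x + 1)^(1/3)
x₀ = 1.42

x_1 = g(1.420000) = 1.342575
x_2 = g(1.342575) = 1.328101
x_3 = g(1.328101) = 1.325360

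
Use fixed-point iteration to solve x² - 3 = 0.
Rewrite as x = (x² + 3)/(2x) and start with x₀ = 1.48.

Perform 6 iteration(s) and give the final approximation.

Equation: x² - 3 = 0
Fixed-point form: x = (x² + 3)/(2x)
x₀ = 1.48

x_1 = g(1.480000) = 1.753514
x_2 = g(1.753514) = 1.732182
x_3 = g(1.732182) = 1.732051
x_4 = g(1.732051) = 1.732051
x_5 = g(1.732051) = 1.732051
x_6 = g(1.732051) = 1.732051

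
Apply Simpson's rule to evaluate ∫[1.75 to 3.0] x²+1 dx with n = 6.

f(x) = x²+1
a = 1.75, b = 3.0, n = 6
h = (b - a)/n = 0.208333

Simpson's rule: (h/3)[f(x₀) + 4f(x₁) + 2f(x₂) + ... + f(xₙ)]

x_0 = 1.7500, f(x_0) = 4.062500, coefficient = 1
x_1 = 1.9583, f(x_1) = 4.835069, coefficient = 4
x_2 = 2.1667, f(x_2) = 5.694444, coefficient = 2
x_3 = 2.3750, f(x_3) = 6.640625, coefficient = 4
x_4 = 2.5833, f(x_4) = 7.673611, coefficient = 2
x_5 = 2.7917, f(x_5) = 8.793403, coefficient = 4
x_6 = 3.0000, f(x_6) = 10.000000, coefficient = 1

I ≈ (0.208333/3) × 121.875000 = 8.463542
Exact value: 8.463542
Error: 0.000000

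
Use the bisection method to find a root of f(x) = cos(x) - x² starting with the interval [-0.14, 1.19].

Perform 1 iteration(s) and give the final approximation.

f(x) = cos(x) - x²
Initial interval: [-0.14, 1.19]

Iteration 1:
  c_1 = (-0.140000 + 1.190000)/2 = 0.525000
  f(c_1) = f(0.525000) = 0.589699
  f(a) × f(c) ≥ 0, new interval: [0.525000, 1.190000]

After 1 iteration(s), the approximation is c_1 = 0.525000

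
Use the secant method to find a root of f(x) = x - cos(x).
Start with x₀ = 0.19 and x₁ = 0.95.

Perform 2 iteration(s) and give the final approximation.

f(x) = x - cos(x)
x₀ = 0.19, x₁ = 0.95

Secant formula: x_{n+1} = x_n - f(x_n)(x_n - x_{n-1})/(f(x_n) - f(x_{n-1}))

Iteration 1:
  f(0.190000) = -0.792004
  f(0.950000) = 0.368317
  x_2 = 0.950000 - 0.368317×(0.950000 - 0.190000)/(0.368317 - (-0.792004))
       = 0.708756
Iteration 2:
  f(0.950000) = 0.368317
  f(0.708756) = -0.050417
  x_3 = 0.708756 - (-0.050417)×(0.708756 - 0.950000)/(-0.050417 - 0.368317)
       = 0.737802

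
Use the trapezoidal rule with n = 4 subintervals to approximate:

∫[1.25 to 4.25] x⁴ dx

f(x) = x⁴
a = 1.25, b = 4.25, n = 4
h = (b - a)/n = 0.750000

Trapezoidal rule: (h/2)[f(x₀) + 2f(x₁) + 2f(x₂) + ... + f(xₙ)]

x_0 = 1.2500, f(x_0) = 2.441406, coefficient = 1
x_1 = 2.0000, f(x_1) = 16.000000, coefficient = 2
x_2 = 2.7500, f(x_2) = 57.191406, coefficient = 2
x_3 = 3.5000, f(x_3) = 150.062500, coefficient = 2
x_4 = 4.2500, f(x_4) = 326.253906, coefficient = 1

I ≈ (0.750000/2) × 775.203125 = 290.701172
Exact value: 276.705469
Error: 13.995703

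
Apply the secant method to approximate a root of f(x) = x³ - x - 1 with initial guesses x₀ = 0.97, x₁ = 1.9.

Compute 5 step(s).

f(x) = x³ - x - 1
x₀ = 0.97, x₁ = 1.9

Secant formula: x_{n+1} = x_n - f(x_n)(x_n - x_{n-1})/(f(x_n) - f(x_{n-1}))

Iteration 1:
  f(0.970000) = -1.057327
  f(1.900000) = 3.959000
  x_2 = 1.900000 - 3.959000×(1.900000 - 0.970000)/(3.959000 - (-1.057327))
       = 1.166023
Iteration 2:
  f(1.900000) = 3.959000
  f(1.166023) = -0.580688
  x_3 = 1.166023 - (-0.580688)×(1.166023 - 1.900000)/(-0.580688 - 3.959000)
       = 1.259908
Iteration 3:
  f(1.166023) = -0.580688
  f(1.259908) = -0.259969
  x_4 = 1.259908 - (-0.259969)×(1.259908 - 1.166023)/(-0.259969 - (-0.580688))
       = 1.336010
Iteration 4:
  f(1.259908) = -0.259969
  f(1.336010) = 0.048666
  x_5 = 1.336010 - 0.048666×(1.336010 - 1.259908)/(0.048666 - (-0.259969))
       = 1.324010
Iteration 5:
  f(1.336010) = 0.048666
  f(1.324010) = -0.003015
  x_6 = 1.324010 - (-0.003015)×(1.324010 - 1.336010)/(-0.003015 - 0.048666)
       = 1.324711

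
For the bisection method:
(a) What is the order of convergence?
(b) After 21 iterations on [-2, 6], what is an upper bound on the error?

(a) Bisection has linear (order 1) convergence; the error is halved each step.

(b) Error bound = (b-a)/2^n = (6 - (-2))/2^{21}
    = 8/2^{21}

(a) 1 (linear); (b) error ≤ 3.81e-06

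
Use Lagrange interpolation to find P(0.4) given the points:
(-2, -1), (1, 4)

Lagrange interpolation formula:
P(x) = Σ yᵢ × Lᵢ(x)
where Lᵢ(x) = Π_{j≠i} (x - xⱼ)/(xᵢ - xⱼ)

L_0(0.4) = (0.4 - 1)/(-2 - 1) = 0.200000
L_1(0.4) = (0.4 - (-2))/(1 - (-2)) = 0.800000

P(0.4) = (-1)×L_0(0.4) + 4×L_1(0.4)
P(0.4) = 3.000000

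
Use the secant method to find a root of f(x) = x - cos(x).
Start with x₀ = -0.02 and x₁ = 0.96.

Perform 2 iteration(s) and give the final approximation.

f(x) = x - cos(x)
x₀ = -0.02, x₁ = 0.96

Secant formula: x_{n+1} = x_n - f(x_n)(x_n - x_{n-1})/(f(x_n) - f(x_{n-1}))

Iteration 1:
  f(-0.020000) = -1.019800
  f(0.960000) = 0.386480
  x_2 = 0.960000 - 0.386480×(0.960000 - (-0.020000))/(0.386480 - (-1.019800))
       = 0.690672
Iteration 2:
  f(0.960000) = 0.386480
  f(0.690672) = -0.080146
  x_3 = 0.690672 - (-0.080146)×(0.690672 - 0.960000)/(-0.080146 - 0.386480)
       = 0.736931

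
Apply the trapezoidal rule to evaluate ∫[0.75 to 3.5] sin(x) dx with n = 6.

f(x) = sin(x)
a = 0.75, b = 3.5, n = 6
h = (b - a)/n = 0.458333

Trapezoidal rule: (h/2)[f(x₀) + 2f(x₁) + 2f(x₂) + ... + f(xₙ)]

x_0 = 0.7500, f(x_0) = 0.681639, coefficient = 1
x_1 = 1.2083, f(x_1) = 0.935026, coefficient = 2
x_2 = 1.6667, f(x_2) = 0.995408, coefficient = 2
x_3 = 2.1250, f(x_3) = 0.850320, coefficient = 2
x_4 = 2.5833, f(x_4) = 0.529711, coefficient = 2
x_5 = 3.0417, f(x_5) = 0.099760, coefficient = 2
x_6 = 3.5000, f(x_6) = -0.350783, coefficient = 1

I ≈ (0.458333/2) × 7.151304 = 1.638841
Exact value: 1.668146
Error: 0.029305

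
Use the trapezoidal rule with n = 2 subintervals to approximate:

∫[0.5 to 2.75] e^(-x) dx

f(x) = e^(-x)
a = 0.5, b = 2.75, n = 2
h = (b - a)/n = 1.125000

Trapezoidal rule: (h/2)[f(x₀) + 2f(x₁) + 2f(x₂) + ... + f(xₙ)]

x_0 = 0.5000, f(x_0) = 0.606531, coefficient = 1
x_1 = 1.6250, f(x_1) = 0.196912, coefficient = 2
x_2 = 2.7500, f(x_2) = 0.063928, coefficient = 1

I ≈ (1.125000/2) × 1.064282 = 0.598659
Exact value: 0.542603
Error: 0.056056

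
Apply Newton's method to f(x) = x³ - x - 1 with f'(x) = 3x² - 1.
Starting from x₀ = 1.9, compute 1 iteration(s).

f(x) = x³ - x - 1
f'(x) = 3x² - 1
x₀ = 1.9

Newton-Raphson formula: x_{n+1} = x_n - f(x_n)/f'(x_n)

Iteration 1:
  f(1.900000) = 3.959000
  f'(1.900000) = 9.830000
  x_1 = 1.900000 - 3.959000/9.830000 = 1.497253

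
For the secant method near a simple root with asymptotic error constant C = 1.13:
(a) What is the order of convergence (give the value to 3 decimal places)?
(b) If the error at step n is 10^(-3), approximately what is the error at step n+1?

(a) Secant method has superlinear convergence with order φ = (1+√5)/2 ≈ 1.618.
    This means |e_{n+1}| ≈ C|e_n|^1.618.

(b) With |e_n| = 10^(-3) and C = 1.13:
    |e_{n+1}| ≈ 1.13 × (10^(-3))^1.618 = 1.13 × 10^(-4.85)

(a) ≈ 1.618 (golden ratio); (b) |e_{n+1}| ≈ 1.581e-05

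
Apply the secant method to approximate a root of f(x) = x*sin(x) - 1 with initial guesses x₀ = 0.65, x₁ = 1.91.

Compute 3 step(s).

f(x) = x*sin(x) - 1
x₀ = 0.65, x₁ = 1.91

Secant formula: x_{n+1} = x_n - f(x_n)(x_n - x_{n-1})/(f(x_n) - f(x_{n-1}))

Iteration 1:
  f(0.650000) = -0.606629
  f(1.910000) = 0.801168
  x_2 = 1.910000 - 0.801168×(1.910000 - 0.650000)/(0.801168 - (-0.606629))
       = 1.192942
Iteration 2:
  f(1.910000) = 0.801168
  f(1.192942) = 0.108790
  x_3 = 1.192942 - 0.108790×(1.192942 - 1.910000)/(0.108790 - 0.801168)
       = 1.080274
Iteration 3:
  f(1.192942) = 0.108790
  f(1.080274) = -0.047104
  x_4 = 1.080274 - (-0.047104)×(1.080274 - 1.192942)/(-0.047104 - 0.108790)
       = 1.114317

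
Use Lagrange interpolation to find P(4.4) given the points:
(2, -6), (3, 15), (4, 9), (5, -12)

Lagrange interpolation formula:
P(x) = Σ yᵢ × Lᵢ(x)
where Lᵢ(x) = Π_{j≠i} (x - xⱼ)/(xᵢ - xⱼ)

L_0(4.4) = (4.4 - 3)/(2 - 3) × (4.4 - 4)/(2 - 4) × (4.4 - 5)/(2 - 5) = 0.056000
L_1(4.4) = (4.4 - 2)/(3 - 2) × (4.4 - 4)/(3 - 4) × (4.4 - 5)/(3 - 5) = -0.288000
L_2(4.4) = (4.4 - 2)/(4 - 2) × (4.4 - 3)/(4 - 3) × (4.4 - 5)/(4 - 5) = 1.008000
L_3(4.4) = (4.4 - 2)/(5 - 2) × (4.4 - 3)/(5 - 3) × (4.4 - 4)/(5 - 4) = 0.224000

P(4.4) = (-6)×L_0(4.4) + 15×L_1(4.4) + 9×L_2(4.4) + (-12)×L_3(4.4)
P(4.4) = 1.728000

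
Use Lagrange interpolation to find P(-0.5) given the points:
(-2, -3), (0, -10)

Lagrange interpolation formula:
P(x) = Σ yᵢ × Lᵢ(x)
where Lᵢ(x) = Π_{j≠i} (x - xⱼ)/(xᵢ - xⱼ)

L_0(-0.5) = (-0.5 - 0)/(-2 - 0) = 0.250000
L_1(-0.5) = (-0.5 - (-2))/(0 - (-2)) = 0.750000

P(-0.5) = (-3)×L_0(-0.5) + (-10)×L_1(-0.5)
P(-0.5) = -8.250000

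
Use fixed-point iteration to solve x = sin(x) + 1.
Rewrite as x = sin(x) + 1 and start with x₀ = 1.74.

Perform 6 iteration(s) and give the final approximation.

Equation: x = sin(x) + 1
Fixed-point form: x = sin(x) + 1
x₀ = 1.74

x_1 = g(1.740000) = 1.985719
x_2 = g(1.985719) = 1.915147
x_3 = g(1.915147) = 1.941295
x_4 = g(1.941295) = 1.932147
x_5 = g(1.932147) = 1.935420
x_6 = g(1.935420) = 1.934258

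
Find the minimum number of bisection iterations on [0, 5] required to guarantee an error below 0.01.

We need (b-a)/2^n ≤ 0.01
(5 - 0)/2^n ≤ 0.01
5/2^n ≤ 0.01
2^n ≥ 500
n ≥ log₂(500) = 8.97
n ≥ 9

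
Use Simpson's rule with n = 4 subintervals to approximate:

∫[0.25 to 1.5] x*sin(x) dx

f(x) = x*sin(x)
a = 0.25, b = 1.5, n = 4
h = (b - a)/n = 0.312500

Simpson's rule: (h/3)[f(x₀) + 4f(x₁) + 2f(x₂) + ... + f(xₙ)]

x_0 = 0.2500, f(x_0) = 0.061851, coefficient = 1
x_1 = 0.5625, f(x_1) = 0.299983, coefficient = 4
x_2 = 0.8750, f(x_2) = 0.671601, coefficient = 2
x_3 = 1.1875, f(x_3) = 1.101331, coefficient = 4
x_4 = 1.5000, f(x_4) = 1.496242, coefficient = 1

I ≈ (0.312500/3) × 8.506551 = 0.886099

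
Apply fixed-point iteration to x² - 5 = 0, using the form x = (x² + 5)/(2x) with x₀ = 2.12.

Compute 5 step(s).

Equation: x² - 5 = 0
Fixed-point form: x = (x² + 5)/(2x)
x₀ = 2.12

x_1 = g(2.120000) = 2.239245
x_2 = g(2.239245) = 2.236070
x_3 = g(2.236070) = 2.236068
x_4 = g(2.236068) = 2.236068
x_5 = g(2.236068) = 2.236068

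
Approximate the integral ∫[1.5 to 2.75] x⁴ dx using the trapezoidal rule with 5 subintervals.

f(x) = x⁴
a = 1.5, b = 2.75, n = 5
h = (b - a)/n = 0.250000

Trapezoidal rule: (h/2)[f(x₀) + 2f(x₁) + 2f(x₂) + ... + f(xₙ)]

x_0 = 1.5000, f(x_0) = 5.062500, coefficient = 1
x_1 = 1.7500, f(x_1) = 9.378906, coefficient = 2
x_2 = 2.0000, f(x_2) = 16.000000, coefficient = 2
x_3 = 2.2500, f(x_3) = 25.628906, coefficient = 2
x_4 = 2.5000, f(x_4) = 39.062500, coefficient = 2
x_5 = 2.7500, f(x_5) = 57.191406, coefficient = 1

I ≈ (0.250000/2) × 242.394531 = 30.299316
Exact value: 29.936523
Error: 0.362793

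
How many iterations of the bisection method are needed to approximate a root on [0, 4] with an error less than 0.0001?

We need (b-a)/2^n ≤ 0.0001
(4 - 0)/2^n ≤ 0.0001
4/2^n ≤ 0.0001
2^n ≥ 40000
n ≥ log₂(40000) = 15.29
n ≥ 16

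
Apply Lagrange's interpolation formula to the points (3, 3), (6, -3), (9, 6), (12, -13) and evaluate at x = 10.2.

Lagrange interpolation formula:
P(x) = Σ yᵢ × Lᵢ(x)
where Lᵢ(x) = Π_{j≠i} (x - xⱼ)/(xᵢ - xⱼ)

L_0(10.2) = (10.2 - 6)/(3 - 6) × (10.2 - 9)/(3 - 9) × (10.2 - 12)/(3 - 12) = 0.056000
L_1(10.2) = (10.2 - 3)/(6 - 3) × (10.2 - 9)/(6 - 9) × (10.2 - 12)/(6 - 12) = -0.288000
L_2(10.2) = (10.2 - 3)/(9 - 3) × (10.2 - 6)/(9 - 6) × (10.2 - 12)/(9 - 12) = 1.008000
L_3(10.2) = (10.2 - 3)/(12 - 3) × (10.2 - 6)/(12 - 6) × (10.2 - 9)/(12 - 9) = 0.224000

P(10.2) = 3×L_0(10.2) + (-3)×L_1(10.2) + 6×L_2(10.2) + (-13)×L_3(10.2)
P(10.2) = 4.168000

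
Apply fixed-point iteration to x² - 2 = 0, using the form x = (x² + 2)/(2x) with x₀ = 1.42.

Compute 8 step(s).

Equation: x² - 2 = 0
Fixed-point form: x = (x² + 2)/(2x)
x₀ = 1.42

x_1 = g(1.420000) = 1.414225
x_2 = g(1.414225) = 1.414214
x_3 = g(1.414214) = 1.414214
x_4 = g(1.414214) = 1.414214
x_5 = g(1.414214) = 1.414214
x_6 = g(1.414214) = 1.414214
x_7 = g(1.414214) = 1.414214
x_8 = g(1.414214) = 1.414214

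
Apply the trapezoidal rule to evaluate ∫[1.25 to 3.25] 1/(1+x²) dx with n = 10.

f(x) = 1/(1+x²)
a = 1.25, b = 3.25, n = 10
h = (b - a)/n = 0.200000

Trapezoidal rule: (h/2)[f(x₀) + 2f(x₁) + 2f(x₂) + ... + f(xₙ)]

x_0 = 1.2500, f(x_0) = 0.390244, coefficient = 1
x_1 = 1.4500, f(x_1) = 0.322321, coefficient = 2
x_2 = 1.6500, f(x_2) = 0.268637, coefficient = 2
x_3 = 1.8500, f(x_3) = 0.226116, coefficient = 2
x_4 = 2.0500, f(x_4) = 0.192215, coefficient = 2
x_5 = 2.2500, f(x_5) = 0.164948, coefficient = 2
x_6 = 2.4500, f(x_6) = 0.142806, coefficient = 2
x_7 = 2.6500, f(x_7) = 0.124649, coefficient = 2
x_8 = 2.8500, f(x_8) = 0.109619, coefficient = 2
x_9 = 3.0500, f(x_9) = 0.097064, coefficient = 2
x_10 = 3.2500, f(x_10) = 0.086486, coefficient = 1

I ≈ (0.200000/2) × 3.773482 = 0.377348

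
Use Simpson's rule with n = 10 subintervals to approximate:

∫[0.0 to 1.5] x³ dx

f(x) = x³
a = 0.0, b = 1.5, n = 10
h = (b - a)/n = 0.150000

Simpson's rule: (h/3)[f(x₀) + 4f(x₁) + 2f(x₂) + ... + f(xₙ)]

x_0 = 0.0000, f(x_0) = 0.000000, coefficient = 1
x_1 = 0.1500, f(x_1) = 0.003375, coefficient = 4
x_2 = 0.3000, f(x_2) = 0.027000, coefficient = 2
x_3 = 0.4500, f(x_3) = 0.091125, coefficient = 4
x_4 = 0.6000, f(x_4) = 0.216000, coefficient = 2
x_5 = 0.7500, f(x_5) = 0.421875, coefficient = 4
x_6 = 0.9000, f(x_6) = 0.729000, coefficient = 2
x_7 = 1.0500, f(x_7) = 1.157625, coefficient = 4
x_8 = 1.2000, f(x_8) = 1.728000, coefficient = 2
x_9 = 1.3500, f(x_9) = 2.460375, coefficient = 4
x_10 = 1.5000, f(x_10) = 3.375000, coefficient = 1

I ≈ (0.150000/3) × 25.312500 = 1.265625
Exact value: 1.265625
Error: 0.000000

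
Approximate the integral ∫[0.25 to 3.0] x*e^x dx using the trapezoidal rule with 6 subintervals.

f(x) = x*e^x
a = 0.25, b = 3.0, n = 6
h = (b - a)/n = 0.458333

Trapezoidal rule: (h/2)[f(x₀) + 2f(x₁) + 2f(x₂) + ... + f(xₙ)]

x_0 = 0.2500, f(x_0) = 0.321006, coefficient = 1
x_1 = 0.7083, f(x_1) = 1.438345, coefficient = 2
x_2 = 1.1667, f(x_2) = 3.746482, coefficient = 2
x_3 = 1.6250, f(x_3) = 8.252431, coefficient = 2
x_4 = 2.0833, f(x_4) = 16.731656, coefficient = 2
x_5 = 2.5417, f(x_5) = 32.281254, coefficient = 2
x_6 = 3.0000, f(x_6) = 60.256611, coefficient = 1

I ≈ (0.458333/2) × 185.477954 = 42.505364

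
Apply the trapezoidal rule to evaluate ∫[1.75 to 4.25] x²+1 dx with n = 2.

f(x) = x²+1
a = 1.75, b = 4.25, n = 2
h = (b - a)/n = 1.250000

Trapezoidal rule: (h/2)[f(x₀) + 2f(x₁) + 2f(x₂) + ... + f(xₙ)]

x_0 = 1.7500, f(x_0) = 4.062500, coefficient = 1
x_1 = 3.0000, f(x_1) = 10.000000, coefficient = 2
x_2 = 4.2500, f(x_2) = 19.062500, coefficient = 1

I ≈ (1.250000/2) × 43.125000 = 26.953125
Exact value: 26.302083
Error: 0.651042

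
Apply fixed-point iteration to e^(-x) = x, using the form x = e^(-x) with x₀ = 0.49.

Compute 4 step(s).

Equation: e^(-x) = x
Fixed-point form: x = e^(-x)
x₀ = 0.49

x_1 = g(0.490000) = 0.612626
x_2 = g(0.612626) = 0.541926
x_3 = g(0.541926) = 0.581627
x_4 = g(0.581627) = 0.558988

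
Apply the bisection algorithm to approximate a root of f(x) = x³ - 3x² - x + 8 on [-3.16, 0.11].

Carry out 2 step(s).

f(x) = x³ - 3x² - x + 8
Initial interval: [-3.16, 0.11]

Iteration 1:
  c_1 = (-3.160000 + 0.110000)/2 = -1.525000
  f(c_1) = f(-1.525000) = -0.998453
  f(a) × f(c) ≥ 0, new interval: [-1.525000, 0.110000]
Iteration 2:
  c_2 = (-1.525000 + 0.110000)/2 = -0.707500
  f(c_2) = f(-0.707500) = 6.851688
  f(a) × f(c) < 0, new interval: [-1.525000, -0.707500]

After 2 iteration(s), the approximation is c_2 = -0.707500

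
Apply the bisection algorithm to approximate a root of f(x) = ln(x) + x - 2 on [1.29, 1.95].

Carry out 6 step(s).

f(x) = ln(x) + x - 2
Initial interval: [1.29, 1.95]

Iteration 1:
  c_1 = (1.290000 + 1.950000)/2 = 1.620000
  f(c_1) = f(1.620000) = 0.102426
  f(a) × f(c) < 0, new interval: [1.290000, 1.620000]
Iteration 2:
  c_2 = (1.290000 + 1.620000)/2 = 1.455000
  f(c_2) = f(1.455000) = -0.169994
  f(a) × f(c) ≥ 0, new interval: [1.455000, 1.620000]
Iteration 3:
  c_3 = (1.455000 + 1.620000)/2 = 1.537500
  f(c_3) = f(1.537500) = -0.032342
  f(a) × f(c) ≥ 0, new interval: [1.537500, 1.620000]
Iteration 4:
  c_4 = (1.537500 + 1.620000)/2 = 1.578750
  f(c_4) = f(1.578750) = 0.035383
  f(a) × f(c) < 0, new interval: [1.537500, 1.578750]
Iteration 5:
  c_5 = (1.537500 + 1.578750)/2 = 1.558125
  f(c_5) = f(1.558125) = 0.001608
  f(a) × f(c) < 0, new interval: [1.537500, 1.558125]
Iteration 6:
  c_6 = (1.537500 + 1.558125)/2 = 1.547813
  f(c_6) = f(1.547813) = -0.015345
  f(a) × f(c) ≥ 0, new interval: [1.547813, 1.558125]

After 6 iteration(s), the approximation is c_6 = 1.547813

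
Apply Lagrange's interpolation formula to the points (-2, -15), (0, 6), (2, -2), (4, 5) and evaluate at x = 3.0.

Lagrange interpolation formula:
P(x) = Σ yᵢ × Lᵢ(x)
where Lᵢ(x) = Π_{j≠i} (x - xⱼ)/(xᵢ - xⱼ)

L_0(3.0) = (3.0 - 0)/(-2 - 0) × (3.0 - 2)/(-2 - 2) × (3.0 - 4)/(-2 - 4) = 0.062500
L_1(3.0) = (3.0 - (-2))/(0 - (-2)) × (3.0 - 2)/(0 - 2) × (3.0 - 4)/(0 - 4) = -0.312500
L_2(3.0) = (3.0 - (-2))/(2 - (-2)) × (3.0 - 0)/(2 - 0) × (3.0 - 4)/(2 - 4) = 0.937500
L_3(3.0) = (3.0 - (-2))/(4 - (-2)) × (3.0 - 0)/(4 - 0) × (3.0 - 2)/(4 - 2) = 0.312500

P(3.0) = (-15)×L_0(3.0) + 6×L_1(3.0) + (-2)×L_2(3.0) + 5×L_3(3.0)
P(3.0) = -3.125000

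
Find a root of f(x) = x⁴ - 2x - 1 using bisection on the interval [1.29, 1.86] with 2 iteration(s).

f(x) = x⁴ - 2x - 1
Initial interval: [1.29, 1.86]

Iteration 1:
  c_1 = (1.290000 + 1.860000)/2 = 1.575000
  f(c_1) = f(1.575000) = 2.003500
  f(a) × f(c) < 0, new interval: [1.290000, 1.575000]
Iteration 2:
  c_2 = (1.290000 + 1.575000)/2 = 1.432500
  f(c_2) = f(1.432500) = 0.345935
  f(a) × f(c) < 0, new interval: [1.290000, 1.432500]

After 2 iteration(s), the approximation is c_2 = 1.432500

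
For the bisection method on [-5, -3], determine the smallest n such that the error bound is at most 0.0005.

We need (b-a)/2^n ≤ 0.0005
(-3 - (-5))/2^n ≤ 0.0005
2/2^n ≤ 0.0005
2^n ≥ 4000
n ≥ log₂(4000) = 11.97
n ≥ 12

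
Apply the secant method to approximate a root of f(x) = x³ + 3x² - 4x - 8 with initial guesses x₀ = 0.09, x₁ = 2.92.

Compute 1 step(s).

f(x) = x³ + 3x² - 4x - 8
x₀ = 0.09, x₁ = 2.92

Secant formula: x_{n+1} = x_n - f(x_n)(x_n - x_{n-1})/(f(x_n) - f(x_{n-1}))

Iteration 1:
  f(0.090000) = -8.334971
  f(2.920000) = 30.796288
  x_2 = 2.920000 - 30.796288×(2.920000 - 0.090000)/(30.796288 - (-8.334971))
       = 0.692791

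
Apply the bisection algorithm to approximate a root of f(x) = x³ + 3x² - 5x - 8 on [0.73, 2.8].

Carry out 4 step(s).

f(x) = x³ + 3x² - 5x - 8
Initial interval: [0.73, 2.8]

Iteration 1:
  c_1 = (0.730000 + 2.800000)/2 = 1.765000
  f(c_1) = f(1.765000) = -1.980953
  f(a) × f(c) ≥ 0, new interval: [1.765000, 2.800000]
Iteration 2:
  c_2 = (1.765000 + 2.800000)/2 = 2.282500
  f(c_2) = f(2.282500) = 8.108302
  f(a) × f(c) < 0, new interval: [1.765000, 2.282500]
Iteration 3:
  c_3 = (1.765000 + 2.282500)/2 = 2.023750
  f(c_3) = f(2.023750) = 2.456340
  f(a) × f(c) < 0, new interval: [1.765000, 2.023750]
Iteration 4:
  c_4 = (1.765000 + 2.023750)/2 = 1.894375
  f(c_4) = f(1.894375) = 0.092356
  f(a) × f(c) < 0, new interval: [1.765000, 1.894375]

After 4 iteration(s), the approximation is c_4 = 1.894375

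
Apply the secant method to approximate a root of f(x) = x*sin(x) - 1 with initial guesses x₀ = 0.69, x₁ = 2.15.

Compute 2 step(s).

f(x) = x*sin(x) - 1
x₀ = 0.69, x₁ = 2.15

Secant formula: x_{n+1} = x_n - f(x_n)(x_n - x_{n-1})/(f(x_n) - f(x_{n-1}))

Iteration 1:
  f(0.690000) = -0.560789
  f(2.150000) = 0.799332
  x_2 = 2.150000 - 0.799332×(2.150000 - 0.690000)/(0.799332 - (-0.560789))
       = 1.291970
Iteration 2:
  f(2.150000) = 0.799332
  f(1.291970) = 0.242073
  x_3 = 1.291970 - 0.242073×(1.291970 - 2.150000)/(0.242073 - 0.799332)
       = 0.919243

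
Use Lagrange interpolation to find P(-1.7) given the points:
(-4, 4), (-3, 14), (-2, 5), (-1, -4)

Lagrange interpolation formula:
P(x) = Σ yᵢ × Lᵢ(x)
where Lᵢ(x) = Π_{j≠i} (x - xⱼ)/(xᵢ - xⱼ)

L_0(-1.7) = (-1.7 - (-3))/(-4 - (-3)) × (-1.7 - (-2))/(-4 - (-2)) × (-1.7 - (-1))/(-4 - (-1)) = 0.045500
L_1(-1.7) = (-1.7 - (-4))/(-3 - (-4)) × (-1.7 - (-2))/(-3 - (-2)) × (-1.7 - (-1))/(-3 - (-1)) = -0.241500
L_2(-1.7) = (-1.7 - (-4))/(-2 - (-4)) × (-1.7 - (-3))/(-2 - (-3)) × (-1.7 - (-1))/(-2 - (-1)) = 1.046500
L_3(-1.7) = (-1.7 - (-4))/(-1 - (-4)) × (-1.7 - (-3))/(-1 - (-3)) × (-1.7 - (-2))/(-1 - (-2)) = 0.149500

P(-1.7) = 4×L_0(-1.7) + 14×L_1(-1.7) + 5×L_2(-1.7) + (-4)×L_3(-1.7)
P(-1.7) = 1.435500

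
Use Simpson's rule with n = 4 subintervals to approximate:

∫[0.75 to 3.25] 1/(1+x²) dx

f(x) = 1/(1+x²)
a = 0.75, b = 3.25, n = 4
h = (b - a)/n = 0.625000

Simpson's rule: (h/3)[f(x₀) + 4f(x₁) + 2f(x₂) + ... + f(xₙ)]

x_0 = 0.7500, f(x_0) = 0.640000, coefficient = 1
x_1 = 1.3750, f(x_1) = 0.345946, coefficient = 4
x_2 = 2.0000, f(x_2) = 0.200000, coefficient = 2
x_3 = 2.6250, f(x_3) = 0.126733, coefficient = 4
x_4 = 3.2500, f(x_4) = 0.086486, coefficient = 1

I ≈ (0.625000/3) × 3.017201 = 0.628584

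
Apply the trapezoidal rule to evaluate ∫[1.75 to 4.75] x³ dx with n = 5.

f(x) = x³
a = 1.75, b = 4.75, n = 5
h = (b - a)/n = 0.600000

Trapezoidal rule: (h/2)[f(x₀) + 2f(x₁) + 2f(x₂) + ... + f(xₙ)]

x_0 = 1.7500, f(x_0) = 5.359375, coefficient = 1
x_1 = 2.3500, f(x_1) = 12.977875, coefficient = 2
x_2 = 2.9500, f(x_2) = 25.672375, coefficient = 2
x_3 = 3.5500, f(x_3) = 44.738875, coefficient = 2
x_4 = 4.1500, f(x_4) = 71.473375, coefficient = 2
x_5 = 4.7500, f(x_5) = 107.171875, coefficient = 1

I ≈ (0.600000/2) × 422.256250 = 126.676875
Exact value: 124.921875
Error: 1.755000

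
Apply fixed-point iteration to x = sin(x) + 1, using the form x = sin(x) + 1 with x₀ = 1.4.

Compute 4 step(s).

Equation: x = sin(x) + 1
Fixed-point form: x = sin(x) + 1
x₀ = 1.4

x_1 = g(1.400000) = 1.985450
x_2 = g(1.985450) = 1.915256
x_3 = g(1.915256) = 1.941258
x_4 = g(1.941258) = 1.932160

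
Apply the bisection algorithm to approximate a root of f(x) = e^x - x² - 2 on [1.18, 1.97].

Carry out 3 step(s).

f(x) = e^x - x² - 2
Initial interval: [1.18, 1.97]

Iteration 1:
  c_1 = (1.180000 + 1.970000)/2 = 1.575000
  f(c_1) = f(1.575000) = 0.350117
  f(a) × f(c) < 0, new interval: [1.180000, 1.575000]
Iteration 2:
  c_2 = (1.180000 + 1.575000)/2 = 1.377500
  f(c_2) = f(1.377500) = 0.067471
  f(a) × f(c) < 0, new interval: [1.180000, 1.377500]
Iteration 3:
  c_3 = (1.180000 + 1.377500)/2 = 1.278750
  f(c_3) = f(1.278750) = -0.043055
  f(a) × f(c) ≥ 0, new interval: [1.278750, 1.377500]

After 3 iteration(s), the approximation is c_3 = 1.278750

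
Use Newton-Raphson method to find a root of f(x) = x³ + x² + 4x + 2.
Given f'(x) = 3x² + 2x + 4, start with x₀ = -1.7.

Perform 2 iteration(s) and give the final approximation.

f(x) = x³ + x² + 4x + 2
f'(x) = 3x² + 2x + 4
x₀ = -1.7

Newton-Raphson formula: x_{n+1} = x_n - f(x_n)/f'(x_n)

Iteration 1:
  f(-1.700000) = -6.823000
  f'(-1.700000) = 9.270000
  x_1 = -1.700000 - (-6.823000)/9.270000 = -0.963970
Iteration 2:
  f(-0.963970) = -1.822399
  f'(-0.963970) = 4.859774
  x_2 = -0.963970 - (-1.822399)/4.859774 = -0.588973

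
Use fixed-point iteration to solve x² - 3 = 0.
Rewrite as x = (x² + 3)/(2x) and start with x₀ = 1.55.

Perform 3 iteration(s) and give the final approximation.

Equation: x² - 3 = 0
Fixed-point form: x = (x² + 3)/(2x)
x₀ = 1.55

x_1 = g(1.550000) = 1.742742
x_2 = g(1.742742) = 1.732084
x_3 = g(1.732084) = 1.732051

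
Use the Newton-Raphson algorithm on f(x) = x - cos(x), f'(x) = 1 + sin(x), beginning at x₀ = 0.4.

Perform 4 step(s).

f(x) = x - cos(x)
f'(x) = 1 + sin(x)
x₀ = 0.4

Newton-Raphson formula: x_{n+1} = x_n - f(x_n)/f'(x_n)

Iteration 1:
  f(0.400000) = -0.521061
  f'(0.400000) = 1.389418
  x_1 = 0.400000 - (-0.521061)/1.389418 = 0.775021
Iteration 2:
  f(0.775021) = 0.060615
  f'(0.775021) = 1.699731
  x_2 = 0.775021 - 0.060615/1.699731 = 0.739360
Iteration 3:
  f(0.739360) = 0.000460
  f'(0.739360) = 1.673815
  x_3 = 0.739360 - 0.000460/1.673815 = 0.739085
Iteration 4:
  f(0.739085) = 0.000000
  f'(0.739085) = 1.673612
  x_4 = 0.739085 - 0.000000/1.673612 = 0.739085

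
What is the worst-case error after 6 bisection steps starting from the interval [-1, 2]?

Bisection error bound: |error| ≤ (b-a)/2^n
|error| ≤ (2 - (-1))/2^6 = 3/2^6
|error| ≤ 0.0468750000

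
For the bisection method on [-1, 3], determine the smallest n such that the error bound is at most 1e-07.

We need (b-a)/2^n ≤ 1e-07
(3 - (-1))/2^n ≤ 1e-07
4/2^n ≤ 1e-07
2^n ≥ 40000000
n ≥ log₂(40000000) = 25.25
n ≥ 26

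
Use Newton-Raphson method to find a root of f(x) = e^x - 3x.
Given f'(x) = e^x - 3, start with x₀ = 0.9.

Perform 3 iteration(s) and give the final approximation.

f(x) = e^x - 3x
f'(x) = e^x - 3
x₀ = 0.9

Newton-Raphson formula: x_{n+1} = x_n - f(x_n)/f'(x_n)

Iteration 1:
  f(0.900000) = -0.240397
  f'(0.900000) = -0.540397
  x_1 = 0.900000 - (-0.240397)/(-0.540397) = 0.455148
Iteration 2:
  f(0.455148) = 0.210963
  f'(0.455148) = -1.423594
  x_2 = 0.455148 - 0.210963/(-1.423594) = 0.603338
Iteration 3:
  f(0.603338) = 0.018197
  f'(0.603338) = -1.171788
  x_3 = 0.603338 - 0.018197/(-1.171788) = 0.618867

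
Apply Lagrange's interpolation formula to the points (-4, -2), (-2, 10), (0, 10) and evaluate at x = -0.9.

Lagrange interpolation formula:
P(x) = Σ yᵢ × Lᵢ(x)
where Lᵢ(x) = Π_{j≠i} (x - xⱼ)/(xᵢ - xⱼ)

L_0(-0.9) = (-0.9 - (-2))/(-4 - (-2)) × (-0.9 - 0)/(-4 - 0) = -0.123750
L_1(-0.9) = (-0.9 - (-4))/(-2 - (-4)) × (-0.9 - 0)/(-2 - 0) = 0.697500
L_2(-0.9) = (-0.9 - (-4))/(0 - (-4)) × (-0.9 - (-2))/(0 - (-2)) = 0.426250

P(-0.9) = (-2)×L_0(-0.9) + 10×L_1(-0.9) + 10×L_2(-0.9)
P(-0.9) = 11.485000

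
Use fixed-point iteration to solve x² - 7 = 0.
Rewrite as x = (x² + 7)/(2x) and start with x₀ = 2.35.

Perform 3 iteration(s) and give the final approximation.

Equation: x² - 7 = 0
Fixed-point form: x = (x² + 7)/(2x)
x₀ = 2.35

x_1 = g(2.350000) = 2.664362
x_2 = g(2.664362) = 2.645816
x_3 = g(2.645816) = 2.645751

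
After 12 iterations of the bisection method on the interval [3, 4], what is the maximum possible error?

Bisection error bound: |error| ≤ (b-a)/2^n
|error| ≤ (4 - 3)/2^12 = 1/2^12
|error| ≤ 0.0002441406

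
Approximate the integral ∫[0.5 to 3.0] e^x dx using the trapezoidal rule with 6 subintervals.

f(x) = e^x
a = 0.5, b = 3.0, n = 6
h = (b - a)/n = 0.416667

Trapezoidal rule: (h/2)[f(x₀) + 2f(x₁) + 2f(x₂) + ... + f(xₙ)]

x_0 = 0.5000, f(x_0) = 1.648721, coefficient = 1
x_1 = 0.9167, f(x_1) = 2.500940, coefficient = 2
x_2 = 1.3333, f(x_2) = 3.793668, coefficient = 2
x_3 = 1.7500, f(x_3) = 5.754603, coefficient = 2
x_4 = 2.1667, f(x_4) = 8.729138, coefficient = 2
x_5 = 2.5833, f(x_5) = 13.241202, coefficient = 2
x_6 = 3.0000, f(x_6) = 20.085537, coefficient = 1

I ≈ (0.416667/2) × 89.773360 = 18.702783
Exact value: 18.436816
Error: 0.265968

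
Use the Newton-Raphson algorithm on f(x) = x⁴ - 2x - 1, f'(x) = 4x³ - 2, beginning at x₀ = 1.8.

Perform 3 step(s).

f(x) = x⁴ - 2x - 1
f'(x) = 4x³ - 2
x₀ = 1.8

Newton-Raphson formula: x_{n+1} = x_n - f(x_n)/f'(x_n)

Iteration 1:
  f(1.800000) = 5.897600
  f'(1.800000) = 21.328000
  x_1 = 1.800000 - 5.897600/21.328000 = 1.523481
Iteration 2:
  f(1.523481) = 1.340051
  f'(1.523481) = 12.143960
  x_2 = 1.523481 - 1.340051/12.143960 = 1.413134
Iteration 3:
  f(1.413134) = 0.161530
  f'(1.413134) = 9.287812
  x_3 = 1.413134 - 0.161530/9.287812 = 1.395742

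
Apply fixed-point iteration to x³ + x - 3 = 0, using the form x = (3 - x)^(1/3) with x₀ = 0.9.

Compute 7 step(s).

Equation: x³ + x - 3 = 0
Fixed-point form: x = (3 - x)^(1/3)
x₀ = 0.9

x_1 = g(0.900000) = 1.280579
x_2 = g(1.280579) = 1.198011
x_3 = g(1.198011) = 1.216888
x_4 = g(1.216888) = 1.212624
x_5 = g(1.212624) = 1.213590
x_6 = g(1.213590) = 1.213371
x_7 = g(1.213371) = 1.213421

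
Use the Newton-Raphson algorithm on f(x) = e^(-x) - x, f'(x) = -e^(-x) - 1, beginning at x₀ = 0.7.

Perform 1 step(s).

f(x) = e^(-x) - x
f'(x) = -e^(-x) - 1
x₀ = 0.7

Newton-Raphson formula: x_{n+1} = x_n - f(x_n)/f'(x_n)

Iteration 1:
  f(0.700000) = -0.203415
  f'(0.700000) = -1.496585
  x_1 = 0.700000 - (-0.203415)/(-1.496585) = 0.564081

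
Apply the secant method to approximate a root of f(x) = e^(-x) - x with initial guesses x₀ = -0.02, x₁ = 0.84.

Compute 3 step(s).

f(x) = e^(-x) - x
x₀ = -0.02, x₁ = 0.84

Secant formula: x_{n+1} = x_n - f(x_n)(x_n - x_{n-1})/(f(x_n) - f(x_{n-1}))

Iteration 1:
  f(-0.020000) = 1.040201
  f(0.840000) = -0.408289
  x_2 = 0.840000 - (-0.408289)×(0.840000 - (-0.020000))/(-0.408289 - 1.040201)
       = 0.597590
Iteration 2:
  f(0.840000) = -0.408289
  f(0.597590) = -0.047454
  x_3 = 0.597590 - (-0.047454)×(0.597590 - 0.840000)/(-0.047454 - (-0.408289))
       = 0.565710
Iteration 3:
  f(0.597590) = -0.047454
  f(0.565710) = 0.002246
  x_4 = 0.565710 - 0.002246×(0.565710 - 0.597590)/(0.002246 - (-0.047454))
       = 0.567151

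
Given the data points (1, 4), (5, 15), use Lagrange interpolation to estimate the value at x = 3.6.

Lagrange interpolation formula:
P(x) = Σ yᵢ × Lᵢ(x)
where Lᵢ(x) = Π_{j≠i} (x - xⱼ)/(xᵢ - xⱼ)

L_0(3.6) = (3.6 - 5)/(1 - 5) = 0.350000
L_1(3.6) = (3.6 - 1)/(5 - 1) = 0.650000

P(3.6) = 4×L_0(3.6) + 15×L_1(3.6)
P(3.6) = 11.150000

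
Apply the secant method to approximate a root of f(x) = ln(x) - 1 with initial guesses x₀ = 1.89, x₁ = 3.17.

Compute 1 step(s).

f(x) = ln(x) - 1
x₀ = 1.89, x₁ = 3.17

Secant formula: x_{n+1} = x_n - f(x_n)(x_n - x_{n-1})/(f(x_n) - f(x_{n-1}))

Iteration 1:
  f(1.890000) = -0.363423
  f(3.170000) = 0.153732
  x_2 = 3.170000 - 0.153732×(3.170000 - 1.890000)/(0.153732 - (-0.363423))
       = 2.789502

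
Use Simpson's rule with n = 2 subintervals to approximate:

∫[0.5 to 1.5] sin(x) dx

f(x) = sin(x)
a = 0.5, b = 1.5, n = 2
h = (b - a)/n = 0.500000

Simpson's rule: (h/3)[f(x₀) + 4f(x₁) + 2f(x₂) + ... + f(xₙ)]

x_0 = 0.5000, f(x_0) = 0.479426, coefficient = 1
x_1 = 1.0000, f(x_1) = 0.841471, coefficient = 4
x_2 = 1.5000, f(x_2) = 0.997495, coefficient = 1

I ≈ (0.500000/3) × 4.842804 = 0.807134
Exact value: 0.806845
Error: 0.000289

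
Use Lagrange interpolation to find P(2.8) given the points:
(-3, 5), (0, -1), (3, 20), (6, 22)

Lagrange interpolation formula:
P(x) = Σ yᵢ × Lᵢ(x)
where Lᵢ(x) = Π_{j≠i} (x - xⱼ)/(xᵢ - xⱼ)

L_0(2.8) = (2.8 - 0)/(-3 - 0) × (2.8 - 3)/(-3 - 3) × (2.8 - 6)/(-3 - 6) = -0.011062
L_1(2.8) = (2.8 - (-3))/(0 - (-3)) × (2.8 - 3)/(0 - 3) × (2.8 - 6)/(0 - 6) = 0.068741
L_2(2.8) = (2.8 - (-3))/(3 - (-3)) × (2.8 - 0)/(3 - 0) × (2.8 - 6)/(3 - 6) = 0.962370
L_3(2.8) = (2.8 - (-3))/(6 - (-3)) × (2.8 - 0)/(6 - 0) × (2.8 - 3)/(6 - 3) = -0.020049

P(2.8) = 5×L_0(2.8) + (-1)×L_1(2.8) + 20×L_2(2.8) + 22×L_3(2.8)
P(2.8) = 18.682272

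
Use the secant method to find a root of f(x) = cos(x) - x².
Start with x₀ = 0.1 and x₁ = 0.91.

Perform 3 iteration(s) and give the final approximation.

f(x) = cos(x) - x²
x₀ = 0.1, x₁ = 0.91

Secant formula: x_{n+1} = x_n - f(x_n)(x_n - x_{n-1})/(f(x_n) - f(x_{n-1}))

Iteration 1:
  f(0.100000) = 0.985004
  f(0.910000) = -0.214354
  x_2 = 0.910000 - (-0.214354)×(0.910000 - 0.100000)/(-0.214354 - 0.985004)
       = 0.765233
Iteration 2:
  f(0.910000) = -0.214354
  f(0.765233) = 0.135638
  x_3 = 0.765233 - 0.135638×(0.765233 - 0.910000)/(0.135638 - (-0.214354))
       = 0.821337
Iteration 3:
  f(0.765233) = 0.135638
  f(0.821337) = 0.006648
  x_4 = 0.821337 - 0.006648×(0.821337 - 0.765233)/(0.006648 - 0.135638)
       = 0.824229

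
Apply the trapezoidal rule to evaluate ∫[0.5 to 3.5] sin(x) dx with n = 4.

f(x) = sin(x)
a = 0.5, b = 3.5, n = 4
h = (b - a)/n = 0.750000

Trapezoidal rule: (h/2)[f(x₀) + 2f(x₁) + 2f(x₂) + ... + f(xₙ)]

x_0 = 0.5000, f(x_0) = 0.479426, coefficient = 1
x_1 = 1.2500, f(x_1) = 0.948985, coefficient = 2
x_2 = 2.0000, f(x_2) = 0.909297, coefficient = 2
x_3 = 2.7500, f(x_3) = 0.381661, coefficient = 2
x_4 = 3.5000, f(x_4) = -0.350783, coefficient = 1

I ≈ (0.750000/2) × 4.608528 = 1.728198
Exact value: 1.814039
Error: 0.085841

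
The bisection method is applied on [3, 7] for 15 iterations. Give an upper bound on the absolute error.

Bisection error bound: |error| ≤ (b-a)/2^n
|error| ≤ (7 - 3)/2^15 = 4/2^15
|error| ≤ 0.0001220703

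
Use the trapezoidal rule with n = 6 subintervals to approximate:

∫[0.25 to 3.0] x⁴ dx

f(x) = x⁴
a = 0.25, b = 3.0, n = 6
h = (b - a)/n = 0.458333

Trapezoidal rule: (h/2)[f(x₀) + 2f(x₁) + 2f(x₂) + ... + f(xₙ)]

x_0 = 0.2500, f(x_0) = 0.003906, coefficient = 1
x_1 = 0.7083, f(x_1) = 0.251739, coefficient = 2
x_2 = 1.1667, f(x_2) = 1.852623, coefficient = 2
x_3 = 1.6250, f(x_3) = 6.972900, coefficient = 2
x_4 = 2.0833, f(x_4) = 18.838011, coefficient = 2
x_5 = 2.5417, f(x_5) = 41.732497, coefficient = 2
x_6 = 3.0000, f(x_6) = 81.000000, coefficient = 1

I ≈ (0.458333/2) × 220.299449 = 50.485290
Exact value: 48.599805
Error: 1.885486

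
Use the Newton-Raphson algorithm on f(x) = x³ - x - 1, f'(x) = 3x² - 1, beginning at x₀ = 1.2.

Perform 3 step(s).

f(x) = x³ - x - 1
f'(x) = 3x² - 1
x₀ = 1.2

Newton-Raphson formula: x_{n+1} = x_n - f(x_n)/f'(x_n)

Iteration 1:
  f(1.200000) = -0.472000
  f'(1.200000) = 3.320000
  x_1 = 1.200000 - (-0.472000)/3.320000 = 1.342169
Iteration 2:
  f(1.342169) = 0.075636
  f'(1.342169) = 4.404250
  x_2 = 1.342169 - 0.075636/4.404250 = 1.324995
Iteration 3:
  f(1.324995) = 0.001182
  f'(1.324995) = 4.266837
  x_3 = 1.324995 - 0.001182/4.266837 = 1.324718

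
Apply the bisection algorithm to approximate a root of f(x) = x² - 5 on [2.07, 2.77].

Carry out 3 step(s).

f(x) = x² - 5
Initial interval: [2.07, 2.77]

Iteration 1:
  c_1 = (2.070000 + 2.770000)/2 = 2.420000
  f(c_1) = f(2.420000) = 0.856400
  f(a) × f(c) < 0, new interval: [2.070000, 2.420000]
Iteration 2:
  c_2 = (2.070000 + 2.420000)/2 = 2.245000
  f(c_2) = f(2.245000) = 0.040025
  f(a) × f(c) < 0, new interval: [2.070000, 2.245000]
Iteration 3:
  c_3 = (2.070000 + 2.245000)/2 = 2.157500
  f(c_3) = f(2.157500) = -0.345194
  f(a) × f(c) ≥ 0, new interval: [2.157500, 2.245000]

After 3 iteration(s), the approximation is c_3 = 2.157500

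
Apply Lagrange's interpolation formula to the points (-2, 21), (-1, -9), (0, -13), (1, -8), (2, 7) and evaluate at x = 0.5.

Lagrange interpolation formula:
P(x) = Σ yᵢ × Lᵢ(x)
where Lᵢ(x) = Π_{j≠i} (x - xⱼ)/(xᵢ - xⱼ)

L_0(0.5) = (0.5 - (-1))/(-2 - (-1)) × (0.5 - 0)/(-2 - 0) × (0.5 - 1)/(-2 - 1) × (0.5 - 2)/(-2 - 2) = 0.023438
L_1(0.5) = (0.5 - (-2))/(-1 - (-2)) × (0.5 - 0)/(-1 - 0) × (0.5 - 1)/(-1 - 1) × (0.5 - 2)/(-1 - 2) = -0.156250
L_2(0.5) = (0.5 - (-2))/(0 - (-2)) × (0.5 - (-1))/(0 - (-1)) × (0.5 - 1)/(0 - 1) × (0.5 - 2)/(0 - 2) = 0.703125
L_3(0.5) = (0.5 - (-2))/(1 - (-2)) × (0.5 - (-1))/(1 - (-1)) × (0.5 - 0)/(1 - 0) × (0.5 - 2)/(1 - 2) = 0.468750
L_4(0.5) = (0.5 - (-2))/(2 - (-2)) × (0.5 - (-1))/(2 - (-1)) × (0.5 - 0)/(2 - 0) × (0.5 - 1)/(2 - 1) = -0.039062

P(0.5) = 21×L_0(0.5) + (-9)×L_1(0.5) + (-13)×L_2(0.5) + (-8)×L_3(0.5) + 7×L_4(0.5)
P(0.5) = -11.265625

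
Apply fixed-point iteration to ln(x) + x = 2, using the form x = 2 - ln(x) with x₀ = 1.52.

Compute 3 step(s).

Equation: ln(x) + x = 2
Fixed-point form: x = 2 - ln(x)
x₀ = 1.52

x_1 = g(1.520000) = 1.581290
x_2 = g(1.581290) = 1.541759
x_3 = g(1.541759) = 1.567076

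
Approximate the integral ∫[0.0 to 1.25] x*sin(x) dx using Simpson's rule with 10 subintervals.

f(x) = x*sin(x)
a = 0.0, b = 1.25, n = 10
h = (b - a)/n = 0.125000

Simpson's rule: (h/3)[f(x₀) + 4f(x₁) + 2f(x₂) + ... + f(xₙ)]

x_0 = 0.0000, f(x_0) = 0.000000, coefficient = 1
x_1 = 0.1250, f(x_1) = 0.015584, coefficient = 4
x_2 = 0.2500, f(x_2) = 0.061851, coefficient = 2
x_3 = 0.3750, f(x_3) = 0.137352, coefficient = 4
x_4 = 0.5000, f(x_4) = 0.239713, coefficient = 2
x_5 = 0.6250, f(x_5) = 0.365686, coefficient = 4
x_6 = 0.7500, f(x_6) = 0.511229, coefficient = 2
x_7 = 0.8750, f(x_7) = 0.671601, coefficient = 4
x_8 = 1.0000, f(x_8) = 0.841471, coefficient = 2
x_9 = 1.1250, f(x_9) = 1.015051, coefficient = 4
x_10 = 1.2500, f(x_10) = 1.186231, coefficient = 1

I ≈ (0.125000/3) × 13.315854 = 0.554827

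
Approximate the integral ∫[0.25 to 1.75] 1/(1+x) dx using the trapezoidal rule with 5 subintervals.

f(x) = 1/(1+x)
a = 0.25, b = 1.75, n = 5
h = (b - a)/n = 0.300000

Trapezoidal rule: (h/2)[f(x₀) + 2f(x₁) + 2f(x₂) + ... + f(xₙ)]

x_0 = 0.2500, f(x_0) = 0.800000, coefficient = 1
x_1 = 0.5500, f(x_1) = 0.645161, coefficient = 2
x_2 = 0.8500, f(x_2) = 0.540541, coefficient = 2
x_3 = 1.1500, f(x_3) = 0.465116, coefficient = 2
x_4 = 1.4500, f(x_4) = 0.408163, coefficient = 2
x_5 = 1.7500, f(x_5) = 0.363636, coefficient = 1

I ≈ (0.300000/2) × 5.281599 = 0.792240
Exact value: 0.788457
Error: 0.003783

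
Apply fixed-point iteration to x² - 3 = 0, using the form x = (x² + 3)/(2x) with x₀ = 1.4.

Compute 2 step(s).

Equation: x² - 3 = 0
Fixed-point form: x = (x² + 3)/(2x)
x₀ = 1.4

x_1 = g(1.400000) = 1.771429
x_2 = g(1.771429) = 1.732488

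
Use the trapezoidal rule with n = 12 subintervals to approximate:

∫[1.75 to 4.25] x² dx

f(x) = x²
a = 1.75, b = 4.25, n = 12
h = (b - a)/n = 0.208333

Trapezoidal rule: (h/2)[f(x₀) + 2f(x₁) + 2f(x₂) + ... + f(xₙ)]

x_0 = 1.7500, f(x_0) = 3.062500, coefficient = 1
x_1 = 1.9583, f(x_1) = 3.835069, coefficient = 2
x_2 = 2.1667, f(x_2) = 4.694444, coefficient = 2
x_3 = 2.3750, f(x_3) = 5.640625, coefficient = 2
x_4 = 2.5833, f(x_4) = 6.673611, coefficient = 2
x_5 = 2.7917, f(x_5) = 7.793403, coefficient = 2
x_6 = 3.0000, f(x_6) = 9.000000, coefficient = 2
x_7 = 3.2083, f(x_7) = 10.293403, coefficient = 2
x_8 = 3.4167, f(x_8) = 11.673611, coefficient = 2
x_9 = 3.6250, f(x_9) = 13.140625, coefficient = 2
x_10 = 3.8333, f(x_10) = 14.694444, coefficient = 2
x_11 = 4.0417, f(x_11) = 16.335069, coefficient = 2
x_12 = 4.2500, f(x_12) = 18.062500, coefficient = 1

I ≈ (0.208333/2) × 228.673611 = 23.820168
Exact value: 23.802083
Error: 0.018084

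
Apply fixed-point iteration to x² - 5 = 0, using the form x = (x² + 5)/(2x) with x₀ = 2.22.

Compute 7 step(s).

Equation: x² - 5 = 0
Fixed-point form: x = (x² + 5)/(2x)
x₀ = 2.22

x_1 = g(2.220000) = 2.236126
x_2 = g(2.236126) = 2.236068
x_3 = g(2.236068) = 2.236068
x_4 = g(2.236068) = 2.236068
x_5 = g(2.236068) = 2.236068
x_6 = g(2.236068) = 2.236068
x_7 = g(2.236068) = 2.236068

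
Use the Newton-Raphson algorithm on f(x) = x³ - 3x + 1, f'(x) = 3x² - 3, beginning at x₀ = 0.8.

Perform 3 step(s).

f(x) = x³ - 3x + 1
f'(x) = 3x² - 3
x₀ = 0.8

Newton-Raphson formula: x_{n+1} = x_n - f(x_n)/f'(x_n)

Iteration 1:
  f(0.800000) = -0.888000
  f'(0.800000) = -1.080000
  x_1 = 0.800000 - (-0.888000)/(-1.080000) = -0.022222
Iteration 2:
  f(-0.022222) = 1.066656
  f'(-0.022222) = -2.998519
  x_2 = -0.022222 - 1.066656/(-2.998519) = 0.333505
Iteration 3:
  f(0.333505) = 0.036578
  f'(0.333505) = -2.666323
  x_3 = 0.333505 - 0.036578/(-2.666323) = 0.347224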